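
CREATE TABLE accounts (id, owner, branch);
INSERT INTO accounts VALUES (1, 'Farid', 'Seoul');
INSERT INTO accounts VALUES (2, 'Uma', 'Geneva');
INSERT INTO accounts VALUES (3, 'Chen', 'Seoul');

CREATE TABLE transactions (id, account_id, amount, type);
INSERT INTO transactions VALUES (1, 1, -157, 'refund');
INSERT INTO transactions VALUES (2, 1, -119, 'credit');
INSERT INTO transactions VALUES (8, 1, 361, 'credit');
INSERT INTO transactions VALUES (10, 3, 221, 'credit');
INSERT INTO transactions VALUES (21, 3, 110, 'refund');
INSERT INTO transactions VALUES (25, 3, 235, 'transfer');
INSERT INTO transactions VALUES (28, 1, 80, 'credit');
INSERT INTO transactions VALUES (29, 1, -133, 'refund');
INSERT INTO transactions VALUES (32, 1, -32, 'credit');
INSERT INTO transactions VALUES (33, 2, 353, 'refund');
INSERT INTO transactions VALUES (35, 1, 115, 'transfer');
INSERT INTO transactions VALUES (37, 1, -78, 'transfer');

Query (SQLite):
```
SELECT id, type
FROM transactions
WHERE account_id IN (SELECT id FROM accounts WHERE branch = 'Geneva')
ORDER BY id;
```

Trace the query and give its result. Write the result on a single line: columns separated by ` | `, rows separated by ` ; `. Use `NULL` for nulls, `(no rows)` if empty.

33 | refund

Inner query: accounts.id where branch = 'Geneva'.
Outer: keep transactions rows whose account_id is in that set.
Inner query → {2}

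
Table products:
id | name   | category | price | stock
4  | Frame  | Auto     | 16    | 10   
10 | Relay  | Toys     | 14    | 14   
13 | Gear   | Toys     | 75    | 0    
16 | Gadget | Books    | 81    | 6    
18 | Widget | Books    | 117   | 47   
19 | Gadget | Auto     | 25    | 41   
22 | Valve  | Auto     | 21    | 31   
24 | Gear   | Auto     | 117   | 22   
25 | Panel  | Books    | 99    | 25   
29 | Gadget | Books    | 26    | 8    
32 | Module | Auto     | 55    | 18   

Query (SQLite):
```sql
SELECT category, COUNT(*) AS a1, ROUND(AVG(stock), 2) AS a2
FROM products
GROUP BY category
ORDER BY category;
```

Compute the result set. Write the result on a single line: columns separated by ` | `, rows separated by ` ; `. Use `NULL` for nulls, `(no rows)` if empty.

Auto | 5 | 24.4 ; Books | 4 | 21.5 ; Toys | 2 | 7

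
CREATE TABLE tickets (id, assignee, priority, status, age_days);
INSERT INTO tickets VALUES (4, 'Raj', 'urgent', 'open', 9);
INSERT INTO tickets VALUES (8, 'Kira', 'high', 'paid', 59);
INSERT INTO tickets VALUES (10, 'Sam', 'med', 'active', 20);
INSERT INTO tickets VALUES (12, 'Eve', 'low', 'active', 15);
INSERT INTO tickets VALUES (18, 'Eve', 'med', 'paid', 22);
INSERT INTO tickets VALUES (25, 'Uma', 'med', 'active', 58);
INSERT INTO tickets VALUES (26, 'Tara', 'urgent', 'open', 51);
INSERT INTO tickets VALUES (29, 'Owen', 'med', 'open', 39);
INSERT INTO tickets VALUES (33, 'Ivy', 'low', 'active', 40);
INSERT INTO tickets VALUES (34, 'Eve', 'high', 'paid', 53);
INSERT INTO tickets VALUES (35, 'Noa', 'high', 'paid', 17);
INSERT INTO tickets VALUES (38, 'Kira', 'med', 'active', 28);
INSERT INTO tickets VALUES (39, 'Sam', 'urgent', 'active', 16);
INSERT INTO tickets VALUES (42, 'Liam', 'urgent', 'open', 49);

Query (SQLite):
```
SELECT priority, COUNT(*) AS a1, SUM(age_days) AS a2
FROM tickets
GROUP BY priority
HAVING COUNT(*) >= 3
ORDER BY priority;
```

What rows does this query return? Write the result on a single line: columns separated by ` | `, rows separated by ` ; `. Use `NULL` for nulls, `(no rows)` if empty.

high | 3 | 129 ; med | 5 | 167 ; urgent | 4 | 125

Group tickets by priority.
Per group compute: COUNT(*), SUM(age_days).
HAVING: drop groups with fewer than 3 rows.
  high: ids {8, 34, 35} → COUNT(*)=3, SUM(age_days)=129
  low: ids {12, 33} → COUNT(*)=2, SUM(age_days)=55
  med: ids {10, 18, 25, 29, 38} → COUNT(*)=5, SUM(age_days)=167
  urgent: ids {4, 26, 39, 42} → COUNT(*)=4, SUM(age_days)=125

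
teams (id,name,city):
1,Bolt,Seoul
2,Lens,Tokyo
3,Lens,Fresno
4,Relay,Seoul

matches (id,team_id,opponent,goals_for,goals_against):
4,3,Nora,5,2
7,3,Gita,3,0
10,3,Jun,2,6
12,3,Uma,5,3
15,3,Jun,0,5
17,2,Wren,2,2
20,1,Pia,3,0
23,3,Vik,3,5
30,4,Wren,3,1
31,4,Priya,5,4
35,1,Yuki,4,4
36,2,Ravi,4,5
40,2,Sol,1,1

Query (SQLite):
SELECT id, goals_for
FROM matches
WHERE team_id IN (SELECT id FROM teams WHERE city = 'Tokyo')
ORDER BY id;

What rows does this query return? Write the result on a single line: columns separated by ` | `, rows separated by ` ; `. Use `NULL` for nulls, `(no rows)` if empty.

Inner query: teams.id where city = 'Tokyo'.
Outer: keep matches rows whose team_id is in that set.
Inner query → {2}

17 | 2 ; 36 | 4 ; 40 | 1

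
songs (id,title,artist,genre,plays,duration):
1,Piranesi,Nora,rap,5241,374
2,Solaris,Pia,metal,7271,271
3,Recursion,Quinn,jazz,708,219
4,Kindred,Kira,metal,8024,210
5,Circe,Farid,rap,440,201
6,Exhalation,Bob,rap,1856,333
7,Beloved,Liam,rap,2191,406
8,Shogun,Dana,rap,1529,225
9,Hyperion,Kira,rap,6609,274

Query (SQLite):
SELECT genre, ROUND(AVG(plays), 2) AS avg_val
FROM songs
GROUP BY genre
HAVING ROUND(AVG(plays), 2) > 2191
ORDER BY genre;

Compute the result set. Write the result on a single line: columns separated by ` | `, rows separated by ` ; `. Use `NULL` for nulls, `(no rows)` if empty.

metal | 7647.5 ; rap | 2977.67

Partition songs by genre; compute ROUND(AVG(plays), 2) within each group.
HAVING: keep groups where ROUND(AVG(plays), 2) > 2191.
  jazz: ids {3} → ROUND(AVG(plays), 2)=708
  metal: ids {2, 4} → ROUND(AVG(plays), 2)=7647.5
  rap: ids {1, 5, 6, 7, 8, 9} → ROUND(AVG(plays), 2)=2977.67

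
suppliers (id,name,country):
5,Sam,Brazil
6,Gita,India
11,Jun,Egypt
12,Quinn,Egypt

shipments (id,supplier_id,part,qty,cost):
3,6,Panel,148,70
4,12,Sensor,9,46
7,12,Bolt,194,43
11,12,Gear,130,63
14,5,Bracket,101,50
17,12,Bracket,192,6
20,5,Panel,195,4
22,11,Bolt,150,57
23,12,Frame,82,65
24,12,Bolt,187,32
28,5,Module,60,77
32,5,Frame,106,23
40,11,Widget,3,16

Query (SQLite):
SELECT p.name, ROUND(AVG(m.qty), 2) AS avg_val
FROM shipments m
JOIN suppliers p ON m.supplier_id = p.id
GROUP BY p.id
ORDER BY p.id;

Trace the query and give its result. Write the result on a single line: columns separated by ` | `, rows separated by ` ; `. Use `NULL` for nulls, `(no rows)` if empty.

Join each shipments row to its suppliers via supplier_id.
Group joined rows by suppliers.id; compute ROUND(AVG(m.qty), 2) per group.
  5: ids {14, 20, 28, 32} → ROUND(AVG(m.qty), 2)=115.5
  6: ids {3} → ROUND(AVG(m.qty), 2)=148
  11: ids {22, 40} → ROUND(AVG(m.qty), 2)=76.5
  12: ids {4, 7, 11, 17, 23, 24} → ROUND(AVG(m.qty), 2)=132.33

Sam | 115.5 ; Gita | 148 ; Jun | 76.5 ; Quinn | 132.33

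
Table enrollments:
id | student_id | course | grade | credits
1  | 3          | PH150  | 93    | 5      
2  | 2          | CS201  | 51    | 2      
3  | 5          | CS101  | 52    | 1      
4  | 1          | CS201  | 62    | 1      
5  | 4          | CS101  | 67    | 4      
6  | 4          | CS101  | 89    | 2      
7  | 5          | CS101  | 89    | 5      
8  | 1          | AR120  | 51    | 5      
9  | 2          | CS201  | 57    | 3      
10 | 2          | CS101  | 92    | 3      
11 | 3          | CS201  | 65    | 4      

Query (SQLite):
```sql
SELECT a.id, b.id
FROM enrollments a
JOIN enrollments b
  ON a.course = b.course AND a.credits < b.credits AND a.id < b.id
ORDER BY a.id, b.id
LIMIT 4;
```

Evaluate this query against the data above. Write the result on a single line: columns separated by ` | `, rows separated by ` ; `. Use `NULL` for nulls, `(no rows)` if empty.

Pairs (a,b) with same course, a.credits < b.credits, a.id < b.id.
course groups: AR120:{8} CS101:{3,5,6,7,10} CS201:{2,4,9,11} PH150:{1}
Ordered by (a.id, b.id); first 4.

2 | 9 ; 2 | 11 ; 3 | 5 ; 3 | 6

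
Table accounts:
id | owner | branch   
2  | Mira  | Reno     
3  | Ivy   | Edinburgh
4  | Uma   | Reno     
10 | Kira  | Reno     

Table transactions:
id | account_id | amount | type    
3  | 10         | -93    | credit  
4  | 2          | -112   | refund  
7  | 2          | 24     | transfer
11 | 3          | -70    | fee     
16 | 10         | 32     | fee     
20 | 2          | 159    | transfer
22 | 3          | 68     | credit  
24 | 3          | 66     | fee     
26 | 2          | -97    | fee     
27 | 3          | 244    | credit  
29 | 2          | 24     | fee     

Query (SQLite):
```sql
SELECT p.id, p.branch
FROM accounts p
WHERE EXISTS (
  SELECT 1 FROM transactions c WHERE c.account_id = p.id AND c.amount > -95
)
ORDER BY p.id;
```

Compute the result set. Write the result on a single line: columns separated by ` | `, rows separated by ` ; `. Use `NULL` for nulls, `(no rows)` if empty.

2 | Reno ; 3 | Edinburgh ; 10 | Reno

For each accounts row, check whether any transactions with matching account_id has amount > -95.
Keep rows where that is true.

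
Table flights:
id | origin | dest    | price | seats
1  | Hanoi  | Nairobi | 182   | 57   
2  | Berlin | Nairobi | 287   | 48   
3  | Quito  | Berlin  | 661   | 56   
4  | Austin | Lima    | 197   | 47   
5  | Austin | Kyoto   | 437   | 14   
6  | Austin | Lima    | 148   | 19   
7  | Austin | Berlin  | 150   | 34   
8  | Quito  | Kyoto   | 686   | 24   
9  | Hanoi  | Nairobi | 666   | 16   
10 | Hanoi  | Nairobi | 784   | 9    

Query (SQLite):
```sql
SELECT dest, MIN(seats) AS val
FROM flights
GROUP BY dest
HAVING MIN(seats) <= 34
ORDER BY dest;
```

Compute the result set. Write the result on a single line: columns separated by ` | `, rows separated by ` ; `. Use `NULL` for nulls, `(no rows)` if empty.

Berlin | 34 ; Kyoto | 14 ; Lima | 19 ; Nairobi | 9

Partition flights by dest; compute MIN(seats) within each group.
HAVING: keep groups where MIN(seats) <= 34.
  Berlin: ids {3, 7} → MIN(seats)=34
  Kyoto: ids {5, 8} → MIN(seats)=14
  Lima: ids {4, 6} → MIN(seats)=19
  Nairobi: ids {1, 2, 9, 10} → MIN(seats)=9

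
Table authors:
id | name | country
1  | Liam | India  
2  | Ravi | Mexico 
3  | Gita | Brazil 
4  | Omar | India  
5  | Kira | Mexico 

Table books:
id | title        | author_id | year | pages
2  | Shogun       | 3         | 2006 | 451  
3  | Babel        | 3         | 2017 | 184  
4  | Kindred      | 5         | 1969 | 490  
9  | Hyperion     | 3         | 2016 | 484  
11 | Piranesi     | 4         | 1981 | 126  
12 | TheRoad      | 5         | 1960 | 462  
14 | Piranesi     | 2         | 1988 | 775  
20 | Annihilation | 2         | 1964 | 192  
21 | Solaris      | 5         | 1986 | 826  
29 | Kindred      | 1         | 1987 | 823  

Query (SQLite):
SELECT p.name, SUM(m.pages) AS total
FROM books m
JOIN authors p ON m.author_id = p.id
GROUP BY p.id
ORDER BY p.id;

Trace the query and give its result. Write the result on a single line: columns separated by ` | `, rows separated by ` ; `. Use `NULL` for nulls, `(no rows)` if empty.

Join each books row to its authors via author_id.
Group joined rows by authors.id; compute SUM(m.pages) per group.
  1: ids {29} → SUM(m.pages)=823
  2: ids {14, 20} → SUM(m.pages)=967
  3: ids {2, 3, 9} → SUM(m.pages)=1119
  4: ids {11} → SUM(m.pages)=126
  5: ids {4, 12, 21} → SUM(m.pages)=1778

Liam | 823 ; Ravi | 967 ; Gita | 1119 ; Omar | 126 ; Kira | 1778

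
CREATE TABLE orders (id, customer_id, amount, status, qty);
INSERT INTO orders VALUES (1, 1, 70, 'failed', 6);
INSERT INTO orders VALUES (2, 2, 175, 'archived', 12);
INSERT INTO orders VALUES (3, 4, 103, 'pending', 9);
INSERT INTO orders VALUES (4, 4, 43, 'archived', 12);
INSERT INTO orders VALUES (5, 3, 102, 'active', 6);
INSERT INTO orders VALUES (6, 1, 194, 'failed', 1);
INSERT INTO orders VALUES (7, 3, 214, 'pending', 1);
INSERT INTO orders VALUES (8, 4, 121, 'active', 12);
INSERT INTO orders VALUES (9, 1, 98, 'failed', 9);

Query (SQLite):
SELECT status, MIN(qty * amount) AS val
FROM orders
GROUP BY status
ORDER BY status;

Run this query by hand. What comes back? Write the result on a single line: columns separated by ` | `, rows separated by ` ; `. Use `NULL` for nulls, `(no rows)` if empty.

active | 612 ; archived | 516 ; failed | 194 ; pending | 214

For each row compute qty * amount.
Group by status; take MIN of the expression per group.
  active: ids {5, 8} → MIN(qty * amount)=612
  archived: ids {2, 4} → MIN(qty * amount)=516
  failed: ids {1, 6, 9} → MIN(qty * amount)=194
  pending: ids {3, 7} → MIN(qty * amount)=214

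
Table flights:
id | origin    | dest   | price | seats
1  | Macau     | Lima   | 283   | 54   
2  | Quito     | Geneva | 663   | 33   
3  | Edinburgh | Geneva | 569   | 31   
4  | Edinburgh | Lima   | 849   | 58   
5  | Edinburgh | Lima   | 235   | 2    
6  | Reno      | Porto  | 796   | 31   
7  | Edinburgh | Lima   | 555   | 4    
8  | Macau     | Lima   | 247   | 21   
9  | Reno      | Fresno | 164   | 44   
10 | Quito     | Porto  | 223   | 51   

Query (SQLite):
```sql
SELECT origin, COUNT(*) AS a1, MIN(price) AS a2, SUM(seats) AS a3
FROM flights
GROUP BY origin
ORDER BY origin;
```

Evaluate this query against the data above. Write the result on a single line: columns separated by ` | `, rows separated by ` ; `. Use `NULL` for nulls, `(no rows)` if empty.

Edinburgh | 4 | 235 | 95 ; Macau | 2 | 247 | 75 ; Quito | 2 | 223 | 84 ; Reno | 2 | 164 | 75

Group flights by origin.
Per group compute: COUNT(*), MIN(price), SUM(seats).
  Edinburgh: ids {3, 4, 5, 7} → COUNT(*)=4, MIN(price)=235, SUM(seats)=95
  Macau: ids {1, 8} → COUNT(*)=2, MIN(price)=247, SUM(seats)=75
  Quito: ids {2, 10} → COUNT(*)=2, MIN(price)=223, SUM(seats)=84
  Reno: ids {6, 9} → COUNT(*)=2, MIN(price)=164, SUM(seats)=75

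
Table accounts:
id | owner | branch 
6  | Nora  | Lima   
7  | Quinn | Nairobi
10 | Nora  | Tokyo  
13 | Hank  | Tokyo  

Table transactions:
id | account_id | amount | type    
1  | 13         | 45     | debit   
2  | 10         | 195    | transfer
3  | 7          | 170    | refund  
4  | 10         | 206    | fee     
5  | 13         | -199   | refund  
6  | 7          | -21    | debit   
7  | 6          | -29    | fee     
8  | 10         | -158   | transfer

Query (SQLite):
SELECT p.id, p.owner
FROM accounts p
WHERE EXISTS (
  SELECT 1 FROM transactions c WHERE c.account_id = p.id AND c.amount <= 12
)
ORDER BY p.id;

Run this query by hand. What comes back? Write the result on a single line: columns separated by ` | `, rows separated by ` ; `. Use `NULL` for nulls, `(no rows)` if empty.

6 | Nora ; 7 | Quinn ; 10 | Nora ; 13 | Hank

For each accounts row, check whether any transactions with matching account_id has amount <= 12.
Keep rows where that is true.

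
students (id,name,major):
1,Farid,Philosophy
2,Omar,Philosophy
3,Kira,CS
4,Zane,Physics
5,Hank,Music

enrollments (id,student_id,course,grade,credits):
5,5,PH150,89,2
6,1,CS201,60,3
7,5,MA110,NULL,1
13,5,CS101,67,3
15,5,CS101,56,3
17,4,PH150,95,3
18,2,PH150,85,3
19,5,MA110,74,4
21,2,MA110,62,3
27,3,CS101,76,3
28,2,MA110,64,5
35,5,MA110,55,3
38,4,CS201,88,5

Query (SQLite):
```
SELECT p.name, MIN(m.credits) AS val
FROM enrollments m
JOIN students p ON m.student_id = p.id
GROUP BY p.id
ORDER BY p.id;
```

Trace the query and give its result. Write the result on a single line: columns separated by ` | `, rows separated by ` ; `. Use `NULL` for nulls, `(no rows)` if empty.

Join each enrollments row to its students via student_id.
Group joined rows by students.id; compute MIN(m.credits) per group.
  1: ids {6} → MIN(m.credits)=3
  2: ids {18, 21, 28} → MIN(m.credits)=3
  3: ids {27} → MIN(m.credits)=3
  4: ids {17, 38} → MIN(m.credits)=3
  5: ids {5, 7, 13, 15, 19, 35} → MIN(m.credits)=1

Farid | 3 ; Omar | 3 ; Kira | 3 ; Zane | 3 ; Hank | 1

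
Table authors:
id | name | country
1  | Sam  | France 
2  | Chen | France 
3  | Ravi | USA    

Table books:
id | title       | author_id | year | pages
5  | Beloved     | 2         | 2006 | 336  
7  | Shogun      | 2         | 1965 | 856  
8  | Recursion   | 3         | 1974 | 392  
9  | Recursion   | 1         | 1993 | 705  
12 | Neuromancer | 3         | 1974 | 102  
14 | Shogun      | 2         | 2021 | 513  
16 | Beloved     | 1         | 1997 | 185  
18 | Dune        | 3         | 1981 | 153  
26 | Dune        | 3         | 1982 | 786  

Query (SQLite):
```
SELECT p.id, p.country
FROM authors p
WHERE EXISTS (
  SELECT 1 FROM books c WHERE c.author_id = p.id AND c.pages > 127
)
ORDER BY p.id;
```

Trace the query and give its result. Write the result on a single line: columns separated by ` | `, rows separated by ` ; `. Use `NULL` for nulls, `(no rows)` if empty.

1 | France ; 2 | France ; 3 | USA

For each authors row, check whether any books with matching author_id has pages > 127.
Keep rows where that is true.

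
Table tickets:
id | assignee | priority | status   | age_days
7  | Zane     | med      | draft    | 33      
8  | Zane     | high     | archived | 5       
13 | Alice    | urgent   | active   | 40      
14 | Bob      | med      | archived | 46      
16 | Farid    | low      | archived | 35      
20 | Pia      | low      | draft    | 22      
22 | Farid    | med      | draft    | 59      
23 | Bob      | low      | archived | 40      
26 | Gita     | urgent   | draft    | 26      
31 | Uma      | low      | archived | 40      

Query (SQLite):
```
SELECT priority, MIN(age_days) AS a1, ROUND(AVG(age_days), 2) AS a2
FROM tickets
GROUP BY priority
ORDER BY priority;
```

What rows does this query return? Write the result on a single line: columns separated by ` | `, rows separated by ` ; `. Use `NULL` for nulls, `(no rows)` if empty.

Group tickets by priority.
Per group compute: MIN(age_days), ROUND(AVG(age_days), 2).
  high: ids {8} → MIN(age_days)=5, ROUND(AVG(age_days), 2)=5
  low: ids {16, 20, 23, 31} → MIN(age_days)=22, ROUND(AVG(age_days), 2)=34.25
  med: ids {7, 14, 22} → MIN(age_days)=33, ROUND(AVG(age_days), 2)=46
  urgent: ids {13, 26} → MIN(age_days)=26, ROUND(AVG(age_days), 2)=33

high | 5 | 5 ; low | 22 | 34.25 ; med | 33 | 46 ; urgent | 26 | 33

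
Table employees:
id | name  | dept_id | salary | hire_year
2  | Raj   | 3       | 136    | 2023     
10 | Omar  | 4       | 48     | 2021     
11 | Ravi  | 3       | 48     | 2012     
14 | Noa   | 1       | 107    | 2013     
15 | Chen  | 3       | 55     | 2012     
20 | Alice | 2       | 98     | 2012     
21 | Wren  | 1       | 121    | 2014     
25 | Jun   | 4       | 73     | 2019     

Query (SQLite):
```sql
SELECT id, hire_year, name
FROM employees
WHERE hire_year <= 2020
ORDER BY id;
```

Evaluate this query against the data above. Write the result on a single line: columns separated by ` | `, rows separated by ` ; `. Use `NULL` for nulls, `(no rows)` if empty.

11 | 2012 | Ravi ; 14 | 2013 | Noa ; 15 | 2012 | Chen ; 20 | 2012 | Alice ; 21 | 2014 | Wren ; 25 | 2019 | Jun

hire_year <= 2020: ids {11, 14, 15, 20, 21, 25}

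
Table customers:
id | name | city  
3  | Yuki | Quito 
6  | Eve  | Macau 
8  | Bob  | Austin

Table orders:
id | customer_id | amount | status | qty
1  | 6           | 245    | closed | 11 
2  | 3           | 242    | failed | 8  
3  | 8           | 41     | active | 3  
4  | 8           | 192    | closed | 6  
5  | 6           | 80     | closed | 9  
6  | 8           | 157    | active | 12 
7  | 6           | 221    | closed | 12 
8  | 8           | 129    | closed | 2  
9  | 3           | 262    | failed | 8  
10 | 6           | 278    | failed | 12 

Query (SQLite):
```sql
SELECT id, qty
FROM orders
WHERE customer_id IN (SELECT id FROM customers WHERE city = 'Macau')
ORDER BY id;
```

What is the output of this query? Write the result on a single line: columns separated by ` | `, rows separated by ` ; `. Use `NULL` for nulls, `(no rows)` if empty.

Inner query: customers.id where city = 'Macau'.
Outer: keep orders rows whose customer_id is in that set.
Inner query → {6}

1 | 11 ; 5 | 9 ; 7 | 12 ; 10 | 12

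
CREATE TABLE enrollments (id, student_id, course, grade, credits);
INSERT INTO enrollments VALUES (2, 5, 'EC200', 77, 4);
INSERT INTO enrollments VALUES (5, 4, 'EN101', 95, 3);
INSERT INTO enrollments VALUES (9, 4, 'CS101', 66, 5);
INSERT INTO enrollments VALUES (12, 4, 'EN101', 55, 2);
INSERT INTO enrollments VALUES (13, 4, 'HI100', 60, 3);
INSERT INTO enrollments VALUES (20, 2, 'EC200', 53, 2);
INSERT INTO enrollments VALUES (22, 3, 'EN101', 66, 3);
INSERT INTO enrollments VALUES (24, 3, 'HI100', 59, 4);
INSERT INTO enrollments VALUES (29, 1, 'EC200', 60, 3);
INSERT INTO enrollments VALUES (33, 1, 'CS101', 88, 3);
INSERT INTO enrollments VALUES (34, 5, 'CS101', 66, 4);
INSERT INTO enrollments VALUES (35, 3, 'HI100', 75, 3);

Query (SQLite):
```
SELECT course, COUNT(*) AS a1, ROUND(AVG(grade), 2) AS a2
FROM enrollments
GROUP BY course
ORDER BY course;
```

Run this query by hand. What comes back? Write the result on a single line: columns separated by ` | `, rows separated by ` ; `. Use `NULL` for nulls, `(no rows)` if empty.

CS101 | 3 | 73.33 ; EC200 | 3 | 63.33 ; EN101 | 3 | 72 ; HI100 | 3 | 64.67

Group enrollments by course.
Per group compute: COUNT(*), ROUND(AVG(grade), 2).
  CS101: ids {9, 33, 34} → COUNT(*)=3, ROUND(AVG(grade), 2)=73.33
  EC200: ids {2, 20, 29} → COUNT(*)=3, ROUND(AVG(grade), 2)=63.33
  EN101: ids {5, 12, 22} → COUNT(*)=3, ROUND(AVG(grade), 2)=72
  HI100: ids {13, 24, 35} → COUNT(*)=3, ROUND(AVG(grade), 2)=64.67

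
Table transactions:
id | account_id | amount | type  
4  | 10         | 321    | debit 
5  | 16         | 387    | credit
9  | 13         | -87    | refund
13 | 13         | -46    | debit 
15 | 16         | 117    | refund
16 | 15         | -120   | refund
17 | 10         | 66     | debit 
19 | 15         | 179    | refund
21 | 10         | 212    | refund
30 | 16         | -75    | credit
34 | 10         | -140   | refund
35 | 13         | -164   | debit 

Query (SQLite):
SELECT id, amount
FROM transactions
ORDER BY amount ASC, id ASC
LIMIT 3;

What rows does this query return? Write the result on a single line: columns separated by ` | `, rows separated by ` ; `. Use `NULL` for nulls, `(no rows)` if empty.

35 | -164 ; 34 | -140 ; 16 | -120

Sort by amount asc, tiebreak id asc: (-164, id=35), (-140, id=34), (-120, id=16), (-87, id=9), (-75, id=30), (-46, id=13) …. Take first 3.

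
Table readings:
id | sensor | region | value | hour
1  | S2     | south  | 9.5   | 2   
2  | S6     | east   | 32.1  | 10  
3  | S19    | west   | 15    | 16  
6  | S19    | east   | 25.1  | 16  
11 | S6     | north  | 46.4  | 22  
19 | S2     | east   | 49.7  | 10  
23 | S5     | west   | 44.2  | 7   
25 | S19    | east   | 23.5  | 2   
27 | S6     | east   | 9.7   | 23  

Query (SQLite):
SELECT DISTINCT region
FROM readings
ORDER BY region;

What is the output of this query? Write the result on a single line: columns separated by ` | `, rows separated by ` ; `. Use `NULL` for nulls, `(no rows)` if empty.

east ; north ; south ; west

Collect distinct region values from readings.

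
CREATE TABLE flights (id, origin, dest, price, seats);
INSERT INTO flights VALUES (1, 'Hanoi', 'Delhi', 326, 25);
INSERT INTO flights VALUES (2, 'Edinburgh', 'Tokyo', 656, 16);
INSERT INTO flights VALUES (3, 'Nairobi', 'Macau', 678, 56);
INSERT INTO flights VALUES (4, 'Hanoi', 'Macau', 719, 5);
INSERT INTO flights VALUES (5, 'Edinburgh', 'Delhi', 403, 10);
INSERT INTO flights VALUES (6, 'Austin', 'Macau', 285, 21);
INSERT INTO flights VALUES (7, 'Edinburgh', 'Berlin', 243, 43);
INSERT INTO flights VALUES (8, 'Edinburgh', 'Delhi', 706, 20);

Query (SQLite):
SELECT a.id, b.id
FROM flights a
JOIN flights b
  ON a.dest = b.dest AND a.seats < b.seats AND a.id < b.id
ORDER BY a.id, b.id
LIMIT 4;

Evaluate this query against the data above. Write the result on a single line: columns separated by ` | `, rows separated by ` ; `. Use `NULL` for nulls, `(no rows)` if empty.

Pairs (a,b) with same dest, a.seats < b.seats, a.id < b.id.
dest groups: Berlin:{7} Delhi:{1,5,8} Macau:{3,4,6} Tokyo:{2}
Ordered by (a.id, b.id); first 4.

4 | 6 ; 5 | 8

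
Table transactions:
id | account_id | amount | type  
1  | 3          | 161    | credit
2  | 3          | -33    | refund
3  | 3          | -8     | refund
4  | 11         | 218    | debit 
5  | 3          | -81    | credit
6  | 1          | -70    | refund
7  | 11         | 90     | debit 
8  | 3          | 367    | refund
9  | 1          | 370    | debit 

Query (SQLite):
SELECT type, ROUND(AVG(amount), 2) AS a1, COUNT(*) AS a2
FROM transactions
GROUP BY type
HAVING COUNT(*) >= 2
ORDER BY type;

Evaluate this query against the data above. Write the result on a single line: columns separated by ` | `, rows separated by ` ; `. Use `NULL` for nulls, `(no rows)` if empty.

credit | 40 | 2 ; debit | 226 | 3 ; refund | 64 | 4

Group transactions by type.
Per group compute: ROUND(AVG(amount), 2), COUNT(*).
HAVING: drop groups with fewer than 2 rows.
  credit: ids {1, 5} → ROUND(AVG(amount), 2)=40, COUNT(*)=2
  debit: ids {4, 7, 9} → ROUND(AVG(amount), 2)=226, COUNT(*)=3
  refund: ids {2, 3, 6, 8} → ROUND(AVG(amount), 2)=64, COUNT(*)=4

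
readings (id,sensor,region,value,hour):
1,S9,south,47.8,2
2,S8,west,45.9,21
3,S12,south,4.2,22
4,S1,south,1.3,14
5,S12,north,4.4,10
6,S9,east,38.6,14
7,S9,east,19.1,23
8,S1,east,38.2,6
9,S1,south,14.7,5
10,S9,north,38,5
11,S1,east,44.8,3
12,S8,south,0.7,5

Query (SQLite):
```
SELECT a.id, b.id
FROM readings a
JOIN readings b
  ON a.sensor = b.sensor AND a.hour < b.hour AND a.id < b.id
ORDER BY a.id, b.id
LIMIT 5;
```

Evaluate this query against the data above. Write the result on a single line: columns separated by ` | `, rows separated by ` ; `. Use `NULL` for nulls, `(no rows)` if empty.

1 | 6 ; 1 | 7 ; 1 | 10 ; 6 | 7

Pairs (a,b) with same sensor, a.hour < b.hour, a.id < b.id.
sensor groups: S1:{4,8,9,11} S12:{3,5} S8:{2,12} S9:{1,6,7,10}
Ordered by (a.id, b.id); first 5.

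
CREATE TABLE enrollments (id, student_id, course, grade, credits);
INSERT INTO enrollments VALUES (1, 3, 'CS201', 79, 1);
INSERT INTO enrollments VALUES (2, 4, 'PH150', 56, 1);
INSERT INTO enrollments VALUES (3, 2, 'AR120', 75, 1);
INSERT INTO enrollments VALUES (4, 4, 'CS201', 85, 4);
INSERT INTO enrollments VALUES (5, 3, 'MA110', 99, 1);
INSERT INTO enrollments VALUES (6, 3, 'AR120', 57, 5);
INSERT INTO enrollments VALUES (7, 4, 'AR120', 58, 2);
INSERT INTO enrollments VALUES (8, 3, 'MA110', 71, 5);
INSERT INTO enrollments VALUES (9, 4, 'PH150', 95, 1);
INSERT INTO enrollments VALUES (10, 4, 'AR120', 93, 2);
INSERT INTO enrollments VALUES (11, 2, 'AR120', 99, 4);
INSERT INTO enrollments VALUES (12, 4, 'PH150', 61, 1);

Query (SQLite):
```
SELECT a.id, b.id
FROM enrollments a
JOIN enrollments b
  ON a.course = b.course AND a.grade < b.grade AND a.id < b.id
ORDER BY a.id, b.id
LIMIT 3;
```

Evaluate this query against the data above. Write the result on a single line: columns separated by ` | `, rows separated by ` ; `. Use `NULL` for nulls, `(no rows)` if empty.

1 | 4 ; 2 | 9 ; 2 | 12

Pairs (a,b) with same course, a.grade < b.grade, a.id < b.id.
course groups: AR120:{3,6,7,10,11} CS201:{1,4} MA110:{5,8} PH150:{2,9,12}
Ordered by (a.id, b.id); first 3.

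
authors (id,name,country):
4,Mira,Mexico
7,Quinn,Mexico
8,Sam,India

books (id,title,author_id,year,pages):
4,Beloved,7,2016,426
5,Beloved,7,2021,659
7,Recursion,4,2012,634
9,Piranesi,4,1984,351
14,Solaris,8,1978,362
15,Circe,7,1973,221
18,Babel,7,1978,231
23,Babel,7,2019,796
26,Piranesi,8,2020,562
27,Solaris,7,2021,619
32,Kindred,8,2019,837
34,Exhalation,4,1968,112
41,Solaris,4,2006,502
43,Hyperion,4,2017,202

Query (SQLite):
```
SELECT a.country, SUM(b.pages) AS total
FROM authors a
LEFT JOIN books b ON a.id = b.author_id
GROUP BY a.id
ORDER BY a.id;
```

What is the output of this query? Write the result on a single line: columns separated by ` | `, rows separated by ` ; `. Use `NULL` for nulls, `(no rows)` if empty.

Mexico | 1801 ; Mexico | 2952 ; India | 1761

LEFT JOIN keeps every authors row; unmatched ones get NULL for books columns.
Group by authors.id and compute SUM(b.pages). SUM over an all-NULL group is NULL.
  4: ids {7, 9, 34, 41, 43} → SUM(b.pages)=1801
  7: ids {4, 5, 15, 18, 23, 27} → SUM(b.pages)=2952
  8: ids {14, 26, 32} → SUM(b.pages)=1761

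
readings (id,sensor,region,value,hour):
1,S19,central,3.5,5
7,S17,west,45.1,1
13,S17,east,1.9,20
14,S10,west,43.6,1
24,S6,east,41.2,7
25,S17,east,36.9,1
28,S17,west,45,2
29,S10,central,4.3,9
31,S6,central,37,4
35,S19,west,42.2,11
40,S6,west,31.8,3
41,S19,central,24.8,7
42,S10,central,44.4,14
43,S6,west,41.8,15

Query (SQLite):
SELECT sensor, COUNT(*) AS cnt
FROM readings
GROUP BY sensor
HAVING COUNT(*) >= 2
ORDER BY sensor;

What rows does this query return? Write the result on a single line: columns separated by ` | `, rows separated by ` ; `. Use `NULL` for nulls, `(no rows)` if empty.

Partition readings by sensor; compute COUNT(*) within each group.
HAVING: keep groups with count ≥ 2.
  S10: ids {14, 29, 42} → COUNT(*)=3
  S17: ids {7, 13, 25, 28} → COUNT(*)=4
  S19: ids {1, 35, 41} → COUNT(*)=3
  S6: ids {24, 31, 40, 43} → COUNT(*)=4

S10 | 3 ; S17 | 4 ; S19 | 3 ; S6 | 4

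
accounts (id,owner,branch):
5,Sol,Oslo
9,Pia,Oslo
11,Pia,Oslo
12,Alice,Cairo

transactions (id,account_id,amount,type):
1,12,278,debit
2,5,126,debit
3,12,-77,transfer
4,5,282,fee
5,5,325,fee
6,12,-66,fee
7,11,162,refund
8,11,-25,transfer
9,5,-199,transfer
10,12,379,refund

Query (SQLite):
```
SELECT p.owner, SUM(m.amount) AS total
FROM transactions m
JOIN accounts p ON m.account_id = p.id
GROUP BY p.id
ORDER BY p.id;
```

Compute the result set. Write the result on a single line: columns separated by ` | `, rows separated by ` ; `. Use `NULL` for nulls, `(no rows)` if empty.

Sol | 534 ; Pia | 137 ; Alice | 514

Join each transactions row to its accounts via account_id.
Group joined rows by accounts.id; compute SUM(m.amount) per group.
  5: ids {2, 4, 5, 9} → SUM(m.amount)=534
  11: ids {7, 8} → SUM(m.amount)=137
  12: ids {1, 3, 6, 10} → SUM(m.amount)=514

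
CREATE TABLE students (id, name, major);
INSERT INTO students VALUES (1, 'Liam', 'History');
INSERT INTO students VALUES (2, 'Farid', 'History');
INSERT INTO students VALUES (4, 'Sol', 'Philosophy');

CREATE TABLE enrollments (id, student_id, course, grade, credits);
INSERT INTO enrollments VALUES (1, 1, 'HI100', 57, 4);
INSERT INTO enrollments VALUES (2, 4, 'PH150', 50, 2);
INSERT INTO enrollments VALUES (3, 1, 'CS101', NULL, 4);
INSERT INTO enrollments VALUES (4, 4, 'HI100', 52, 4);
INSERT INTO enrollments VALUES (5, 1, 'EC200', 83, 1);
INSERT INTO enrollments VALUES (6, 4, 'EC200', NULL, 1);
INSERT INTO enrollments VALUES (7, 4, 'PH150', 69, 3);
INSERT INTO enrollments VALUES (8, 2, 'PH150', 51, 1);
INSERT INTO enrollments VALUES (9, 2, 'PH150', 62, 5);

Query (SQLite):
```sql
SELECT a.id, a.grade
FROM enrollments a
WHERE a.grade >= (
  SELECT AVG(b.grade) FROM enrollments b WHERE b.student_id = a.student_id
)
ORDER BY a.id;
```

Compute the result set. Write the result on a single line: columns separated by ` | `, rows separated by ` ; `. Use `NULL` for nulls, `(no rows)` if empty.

5 | 83 ; 7 | 69 ; 9 | 62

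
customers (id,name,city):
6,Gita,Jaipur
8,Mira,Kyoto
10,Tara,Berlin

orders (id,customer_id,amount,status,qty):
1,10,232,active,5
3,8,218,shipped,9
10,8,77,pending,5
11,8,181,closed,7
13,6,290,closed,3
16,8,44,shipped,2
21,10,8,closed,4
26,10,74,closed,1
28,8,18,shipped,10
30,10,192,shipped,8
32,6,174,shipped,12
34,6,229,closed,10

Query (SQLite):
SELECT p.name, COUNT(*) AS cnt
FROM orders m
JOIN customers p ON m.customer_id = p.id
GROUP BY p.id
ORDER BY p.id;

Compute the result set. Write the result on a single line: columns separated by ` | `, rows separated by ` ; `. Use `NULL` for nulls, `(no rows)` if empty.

Gita | 3 ; Mira | 5 ; Tara | 4

Join each orders row to its customers via customer_id.
Group joined rows by customers.id; compute COUNT(*) per group.
  6: ids {13, 32, 34} → COUNT(*)=3
  8: ids {3, 10, 11, 16, 28} → COUNT(*)=5
  10: ids {1, 21, 26, 30} → COUNT(*)=4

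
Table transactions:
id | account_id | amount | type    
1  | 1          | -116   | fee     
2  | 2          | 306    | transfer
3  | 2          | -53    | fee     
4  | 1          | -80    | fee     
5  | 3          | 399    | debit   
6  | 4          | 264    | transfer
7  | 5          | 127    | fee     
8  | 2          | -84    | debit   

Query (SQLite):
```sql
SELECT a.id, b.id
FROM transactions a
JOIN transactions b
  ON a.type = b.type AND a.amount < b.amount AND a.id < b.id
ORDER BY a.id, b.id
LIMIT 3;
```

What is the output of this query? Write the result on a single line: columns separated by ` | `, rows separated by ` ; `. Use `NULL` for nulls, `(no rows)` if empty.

Pairs (a,b) with same type, a.amount < b.amount, a.id < b.id.
type groups: debit:{5,8} fee:{1,3,4,7} transfer:{2,6}
Ordered by (a.id, b.id); first 3.

1 | 3 ; 1 | 4 ; 1 | 7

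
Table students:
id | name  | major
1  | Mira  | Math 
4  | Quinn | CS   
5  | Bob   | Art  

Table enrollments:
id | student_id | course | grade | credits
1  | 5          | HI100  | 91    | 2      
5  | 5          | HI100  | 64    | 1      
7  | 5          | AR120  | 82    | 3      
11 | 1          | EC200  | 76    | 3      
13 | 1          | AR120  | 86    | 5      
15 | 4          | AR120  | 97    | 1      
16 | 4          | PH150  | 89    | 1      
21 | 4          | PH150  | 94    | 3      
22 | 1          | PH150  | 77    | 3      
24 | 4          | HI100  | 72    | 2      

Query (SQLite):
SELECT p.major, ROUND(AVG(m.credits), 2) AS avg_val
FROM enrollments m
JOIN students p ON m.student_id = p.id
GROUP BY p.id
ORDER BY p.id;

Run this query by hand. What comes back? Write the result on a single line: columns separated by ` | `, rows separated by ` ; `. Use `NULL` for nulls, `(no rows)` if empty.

Math | 3.67 ; CS | 1.75 ; Art | 2

Join each enrollments row to its students via student_id.
Group joined rows by students.id; compute ROUND(AVG(m.credits), 2) per group.
  1: ids {11, 13, 22} → ROUND(AVG(m.credits), 2)=3.67
  4: ids {15, 16, 21, 24} → ROUND(AVG(m.credits), 2)=1.75
  5: ids {1, 5, 7} → ROUND(AVG(m.credits), 2)=2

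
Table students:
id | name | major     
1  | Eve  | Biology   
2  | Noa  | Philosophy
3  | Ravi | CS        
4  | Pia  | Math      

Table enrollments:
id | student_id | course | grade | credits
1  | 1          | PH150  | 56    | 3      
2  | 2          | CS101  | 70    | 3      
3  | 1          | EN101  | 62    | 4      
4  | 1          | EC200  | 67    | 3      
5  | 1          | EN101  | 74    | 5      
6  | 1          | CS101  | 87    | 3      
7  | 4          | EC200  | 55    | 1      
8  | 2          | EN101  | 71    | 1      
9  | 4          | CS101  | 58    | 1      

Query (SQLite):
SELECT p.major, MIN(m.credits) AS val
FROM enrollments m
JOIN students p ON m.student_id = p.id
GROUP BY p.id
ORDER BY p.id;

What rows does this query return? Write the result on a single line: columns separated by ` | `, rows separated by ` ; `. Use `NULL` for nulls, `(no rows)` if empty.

Biology | 3 ; Philosophy | 1 ; Math | 1

Join each enrollments row to its students via student_id.
Group joined rows by students.id; compute MIN(m.credits) per group.
  1: ids {1, 3, 4, 5, 6} → MIN(m.credits)=3
  2: ids {2, 8} → MIN(m.credits)=1
  4: ids {7, 9} → MIN(m.credits)=1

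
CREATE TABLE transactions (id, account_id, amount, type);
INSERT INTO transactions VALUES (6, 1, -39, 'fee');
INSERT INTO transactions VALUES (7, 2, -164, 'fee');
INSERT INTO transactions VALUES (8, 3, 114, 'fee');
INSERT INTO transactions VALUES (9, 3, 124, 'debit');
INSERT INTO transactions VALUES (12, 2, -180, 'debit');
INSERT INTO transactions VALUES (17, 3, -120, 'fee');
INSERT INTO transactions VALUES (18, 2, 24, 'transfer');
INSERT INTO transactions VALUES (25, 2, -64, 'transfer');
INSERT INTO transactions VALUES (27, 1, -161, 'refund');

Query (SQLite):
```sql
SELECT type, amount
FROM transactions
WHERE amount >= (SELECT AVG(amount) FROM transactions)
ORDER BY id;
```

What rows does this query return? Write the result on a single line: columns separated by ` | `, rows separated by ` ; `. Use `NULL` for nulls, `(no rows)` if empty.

Scalar subquery: AVG(amount) over all transactions rows = -51.777778 (≈; comparison uses full precision).
Keep rows where amount >= that value.

fee | -39 ; fee | 114 ; debit | 124 ; transfer | 24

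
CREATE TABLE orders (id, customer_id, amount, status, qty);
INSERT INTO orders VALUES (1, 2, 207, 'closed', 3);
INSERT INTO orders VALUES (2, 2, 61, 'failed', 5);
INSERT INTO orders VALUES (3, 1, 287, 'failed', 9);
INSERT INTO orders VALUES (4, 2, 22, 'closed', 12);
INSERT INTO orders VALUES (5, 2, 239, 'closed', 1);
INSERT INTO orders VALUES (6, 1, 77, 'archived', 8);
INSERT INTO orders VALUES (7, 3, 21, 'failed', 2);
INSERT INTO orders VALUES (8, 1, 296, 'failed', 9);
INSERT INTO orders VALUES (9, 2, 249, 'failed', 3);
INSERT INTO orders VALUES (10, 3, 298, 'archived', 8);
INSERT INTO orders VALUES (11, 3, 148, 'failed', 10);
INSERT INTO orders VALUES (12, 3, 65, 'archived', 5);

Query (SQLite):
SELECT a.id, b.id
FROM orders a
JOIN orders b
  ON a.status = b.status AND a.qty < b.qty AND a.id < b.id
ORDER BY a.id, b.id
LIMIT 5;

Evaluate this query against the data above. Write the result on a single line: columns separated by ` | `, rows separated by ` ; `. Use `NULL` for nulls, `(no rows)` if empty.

1 | 4 ; 2 | 3 ; 2 | 8 ; 2 | 11 ; 3 | 11

Pairs (a,b) with same status, a.qty < b.qty, a.id < b.id.
status groups: archived:{6,10,12} closed:{1,4,5} failed:{2,3,7,8,9,11}
Ordered by (a.id, b.id); first 5.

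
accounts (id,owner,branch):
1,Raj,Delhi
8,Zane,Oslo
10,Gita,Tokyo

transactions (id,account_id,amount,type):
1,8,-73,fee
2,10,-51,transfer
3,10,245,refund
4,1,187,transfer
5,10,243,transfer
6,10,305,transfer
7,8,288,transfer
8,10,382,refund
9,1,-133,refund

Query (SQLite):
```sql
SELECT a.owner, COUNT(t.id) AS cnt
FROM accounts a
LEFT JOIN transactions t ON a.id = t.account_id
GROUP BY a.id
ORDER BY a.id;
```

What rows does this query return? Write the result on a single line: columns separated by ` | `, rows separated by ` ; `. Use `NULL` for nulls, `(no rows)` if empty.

LEFT JOIN keeps every accounts row; unmatched ones get NULL for transactions columns.
Group by accounts.id and compute COUNT(t.id). COUNT(col) of an all-NULL group is 0.
  1: ids {4, 9} → COUNT(t.id)=2
  8: ids {1, 7} → COUNT(t.id)=2
  10: ids {2, 3, 5, 6, 8} → COUNT(t.id)=5

Raj | 2 ; Zane | 2 ; Gita | 5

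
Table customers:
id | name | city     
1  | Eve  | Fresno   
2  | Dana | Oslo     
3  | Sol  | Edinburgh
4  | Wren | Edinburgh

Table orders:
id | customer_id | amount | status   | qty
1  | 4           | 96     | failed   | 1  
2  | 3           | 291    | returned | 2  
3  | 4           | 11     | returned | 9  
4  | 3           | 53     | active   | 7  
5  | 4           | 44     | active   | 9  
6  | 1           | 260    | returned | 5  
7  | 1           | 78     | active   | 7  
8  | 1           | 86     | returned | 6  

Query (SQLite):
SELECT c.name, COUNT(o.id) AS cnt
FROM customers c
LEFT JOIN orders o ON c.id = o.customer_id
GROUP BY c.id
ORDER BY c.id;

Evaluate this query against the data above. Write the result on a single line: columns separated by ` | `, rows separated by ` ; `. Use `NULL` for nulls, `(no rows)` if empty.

Eve | 3 ; Dana | 0 ; Sol | 2 ; Wren | 3

LEFT JOIN keeps every customers row; unmatched ones get NULL for orders columns.
Group by customers.id and compute COUNT(o.id). COUNT(col) of an all-NULL group is 0.
  1: ids {6, 7, 8} → COUNT(o.id)=3
  2: ids {—} → COUNT(o.id)=0
  3: ids {2, 4} → COUNT(o.id)=2
  4: ids {1, 3, 5} → COUNT(o.id)=3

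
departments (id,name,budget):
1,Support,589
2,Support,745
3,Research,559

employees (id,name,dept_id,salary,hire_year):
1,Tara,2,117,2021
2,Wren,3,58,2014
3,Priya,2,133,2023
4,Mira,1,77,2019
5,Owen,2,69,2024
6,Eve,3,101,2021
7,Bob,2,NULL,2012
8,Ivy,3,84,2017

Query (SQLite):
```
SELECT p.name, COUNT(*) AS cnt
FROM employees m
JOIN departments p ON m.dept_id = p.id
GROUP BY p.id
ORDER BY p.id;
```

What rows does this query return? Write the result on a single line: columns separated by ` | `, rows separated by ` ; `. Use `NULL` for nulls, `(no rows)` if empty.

Join each employees row to its departments via dept_id.
Group joined rows by departments.id; compute COUNT(*) per group.
  1: ids {4} → COUNT(*)=1
  2: ids {1, 3, 5, 7} → COUNT(*)=4
  3: ids {2, 6, 8} → COUNT(*)=3

Support | 1 ; Support | 4 ; Research | 3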